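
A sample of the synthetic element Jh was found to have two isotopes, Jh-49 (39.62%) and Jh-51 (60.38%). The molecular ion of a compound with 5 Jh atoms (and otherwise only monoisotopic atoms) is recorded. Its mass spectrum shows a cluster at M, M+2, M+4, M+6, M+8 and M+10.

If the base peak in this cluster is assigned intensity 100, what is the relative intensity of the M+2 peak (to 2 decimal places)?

Term probabilities: M 0.0098, M+2 0.0744, M+4 0.2267, M+6 0.3455, M+8 0.2633, M+10 0.0803. Base peak = M+6.
P(M+6) = C(5,3) × 0.3962^2 × 0.6038^3 = 10 × 0.15697444 × 0.22013005 = 0.345548 (base)
P(M+2) = C(5,1) × 0.3962^4 × 0.6038^1 = 5 × 0.02464097 × 0.6038 = 0.074391
Relative intensity = 0.074391 / 0.345548 × 100 = 21.53

21.53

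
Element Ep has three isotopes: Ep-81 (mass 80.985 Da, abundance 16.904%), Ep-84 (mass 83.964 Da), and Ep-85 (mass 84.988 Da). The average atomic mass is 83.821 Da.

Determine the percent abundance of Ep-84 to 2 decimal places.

Let x and y be the fractions of Ep-84 and Ep-85. Then x + y = 1 − 0.16904 = 0.83096 and 83.964x + 84.988y = 83.821 − 0.16904×80.985 = 70.1312956.
Substituting: 83.964x + 84.988(0.83096 − x) = 70.1312956
(83.964 − 84.988)x = -0.49033288  ⇒  x = 0.47884, y = 0.35212
Ep-84: 47.88%, Ep-85: 35.21%.

47.88%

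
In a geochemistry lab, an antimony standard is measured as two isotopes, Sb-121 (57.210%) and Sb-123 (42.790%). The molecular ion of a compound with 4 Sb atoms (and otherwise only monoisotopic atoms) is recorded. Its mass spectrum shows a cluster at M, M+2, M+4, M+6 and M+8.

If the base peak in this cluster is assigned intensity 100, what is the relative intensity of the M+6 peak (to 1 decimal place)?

49.9

Binomial terms of (0.57210 + 0.42790)^4: M 0.1071, M+2 0.3205, M+4 0.3596, M+6 0.1793, M+8 0.0335 → M+4 is the base peak.
P(M+4) = C(4,2) × 0.57210^2 × 0.42790^2 = 6 × 0.32729841 × 0.18309841 = 0.359567 (base)
P(M+6) = C(4,3) × 0.57210^1 × 0.42790^3 = 4 × 0.5721 × 0.07834781 = 0.179291
Relative intensity = 0.179291 / 0.359567 × 100 = 49.9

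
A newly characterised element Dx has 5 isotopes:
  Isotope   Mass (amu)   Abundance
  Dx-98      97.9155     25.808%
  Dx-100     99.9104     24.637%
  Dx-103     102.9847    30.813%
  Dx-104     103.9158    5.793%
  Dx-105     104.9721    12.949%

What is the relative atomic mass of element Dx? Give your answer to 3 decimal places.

101.230 amu

Average mass = Σ (abundance × isotope mass) = 0.25808 × 97.9155 + 0.24637 × 99.9104 + 0.30813 × 102.9847 + 0.05793 × 103.9158 + 0.12949 × 104.9721
= 25.27003 + 24.61493 + 31.73268 + 6.01984 + 13.59284 = 101.23032 amu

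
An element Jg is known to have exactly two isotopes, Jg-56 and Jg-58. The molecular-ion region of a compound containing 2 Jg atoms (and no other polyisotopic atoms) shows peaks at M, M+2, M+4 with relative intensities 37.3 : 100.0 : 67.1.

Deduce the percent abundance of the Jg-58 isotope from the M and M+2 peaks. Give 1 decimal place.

57.3%

Write p for the Jg-56 fraction. I(M+2)/I(M) = [C(2,1)·p^1·(1−p)] / p^2 = 2·(1−p)/p = 100.0/37.3 = 2.6810
(1−p)/p = 2.6810/2 = 1.3405  ⇒  p = 1/(1 + 1.3405) = 0.4273
Jg-56: 42.7%, Jg-58: 57.3%.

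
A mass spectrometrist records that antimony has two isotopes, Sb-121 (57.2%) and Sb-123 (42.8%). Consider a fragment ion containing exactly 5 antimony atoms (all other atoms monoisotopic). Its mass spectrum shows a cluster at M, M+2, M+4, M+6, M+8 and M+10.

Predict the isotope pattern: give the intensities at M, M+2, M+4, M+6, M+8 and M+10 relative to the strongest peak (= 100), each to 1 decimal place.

17.9 : 66.8 : 100.0 : 74.8 : 28.0 : 4.2

Expanding (0.572 + 0.428)^5:
P(M) = 0.572^5 = 0.061232
P(M+2) = 5 × 0.572^4 × 0.428^1 = 0.229086
P(M+4) = 10 × 0.572^3 × 0.428^2 = 0.342827
P(M+6) = 10 × 0.572^2 × 0.428^3 = 0.256521
P(M+8) = 5 × 0.572^1 × 0.428^4 = 0.095971
P(M+10) = 0.428^5 = 0.014362
The M+4 peak is largest (0.342827); scaling to 100 gives 17.9 : 66.8 : 100.0 : 74.8 : 28.0 : 4.2.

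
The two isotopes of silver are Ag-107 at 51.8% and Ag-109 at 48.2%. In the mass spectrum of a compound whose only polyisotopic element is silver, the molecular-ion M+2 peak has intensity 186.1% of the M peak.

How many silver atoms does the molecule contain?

For n independent Ag atoms, I(M+2)/I(M) = n · (abundance Ag-109) / (abundance Ag-107) = n · 0.482/0.518.
n = 1.861 × 0.518/0.482 = 2.00 ≈ 2

2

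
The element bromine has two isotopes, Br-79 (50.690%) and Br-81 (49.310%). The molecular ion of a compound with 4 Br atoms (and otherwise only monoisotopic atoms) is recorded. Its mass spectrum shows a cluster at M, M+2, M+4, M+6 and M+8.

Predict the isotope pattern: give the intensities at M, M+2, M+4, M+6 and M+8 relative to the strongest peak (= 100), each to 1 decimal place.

Each Br atom is independently Br-79 (p = 0.50690) or Br-81 (q = 0.49310); the cluster is the binomial expansion (p + q)^4.
P(M) = 0.50690^4 = 0.066022
P(M+2) = 4 × 0.50690^3 × 0.49310^1 = 0.256899
P(M+4) = 6 × 0.50690^2 × 0.49310^2 = 0.374857
P(M+6) = 4 × 0.50690^1 × 0.49310^3 = 0.243101
P(M+8) = 0.49310^4 = 0.059121
The M+4 peak is largest (0.374857); scaling to 100 gives 17.6 : 68.5 : 100.0 : 64.9 : 15.8.

17.6 : 68.5 : 100.0 : 64.9 : 15.8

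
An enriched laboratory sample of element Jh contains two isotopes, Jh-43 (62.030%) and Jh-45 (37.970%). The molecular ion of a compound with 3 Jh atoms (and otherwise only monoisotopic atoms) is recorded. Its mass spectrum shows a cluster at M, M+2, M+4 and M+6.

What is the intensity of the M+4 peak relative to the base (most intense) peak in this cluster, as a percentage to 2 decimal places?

Binomial terms of (0.62030 + 0.37970)^3: M 0.2387, M+2 0.4383, M+4 0.2683, M+6 0.0547 → M+2 is the base peak.
P(M+2) = C(3,1) × 0.62030^2 × 0.37970^1 = 3 × 0.38477209 × 0.3797 = 0.438294 (base)
P(M+4) = C(3,2) × 0.62030^1 × 0.37970^2 = 3 × 0.6203 × 0.14417209 = 0.268290
Relative intensity = 0.268290 / 0.438294 × 100 = 61.21

61.21%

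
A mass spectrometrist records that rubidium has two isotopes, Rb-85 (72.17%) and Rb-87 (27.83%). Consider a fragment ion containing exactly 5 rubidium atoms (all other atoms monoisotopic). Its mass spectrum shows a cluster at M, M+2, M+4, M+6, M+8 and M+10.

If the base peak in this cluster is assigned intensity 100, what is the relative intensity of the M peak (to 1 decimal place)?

Term probabilities: M 0.1958, M+2 0.3775, M+4 0.2911, M+6 0.1123, M+8 0.0216, M+10 0.0017. Base peak = M+2.
P(M+2) = C(5,1) × 0.7217^4 × 0.2783^1 = 5 × 0.27128565 × 0.2783 = 0.377494 (base)
P(M) = C(5,0) × 0.7217^5 × 0.2783^0 = 1 × 0.19578685 × 1.0000 = 0.195787
Relative intensity = 0.195787 / 0.377494 × 100 = 51.9

51.9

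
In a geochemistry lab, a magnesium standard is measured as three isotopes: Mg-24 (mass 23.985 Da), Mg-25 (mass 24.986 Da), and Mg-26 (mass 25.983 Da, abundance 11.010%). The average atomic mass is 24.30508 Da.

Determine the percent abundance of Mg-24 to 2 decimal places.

Let x and y be the fractions of Mg-24 and Mg-25. Then x + y = 1 − 0.11010 = 0.88990 and 23.985x + 24.986y = 24.30508 − 0.11010×25.983 = 21.4443517.
Substituting: 23.985x + 24.986(0.88990 − x) = 21.4443517
(23.985 − 24.986)x = -0.7906897  ⇒  x = 0.78990, y = 0.10000
Mg-24: 78.99%, Mg-25: 10.00%.

78.99%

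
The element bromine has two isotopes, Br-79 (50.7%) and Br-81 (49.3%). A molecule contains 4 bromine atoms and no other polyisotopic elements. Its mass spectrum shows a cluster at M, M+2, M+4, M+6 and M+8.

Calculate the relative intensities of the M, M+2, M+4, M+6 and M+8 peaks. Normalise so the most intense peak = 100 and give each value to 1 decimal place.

17.6 : 68.6 : 100.0 : 64.8 : 15.8

The 4 Br atoms are independent, so intensities follow the terms of (0.507 + 0.493)^4.
P(M) = 0.507^4 = 0.066074
P(M+2) = 4 × 0.507^3 × 0.493^1 = 0.256999
P(M+4) = 6 × 0.507^2 × 0.493^2 = 0.374853
P(M+6) = 4 × 0.507^1 × 0.493^3 = 0.243001
P(M+8) = 0.493^4 = 0.059073
The M+4 peak is largest (0.374853); scaling to 100 gives 17.6 : 68.6 : 100.0 : 64.8 : 15.8.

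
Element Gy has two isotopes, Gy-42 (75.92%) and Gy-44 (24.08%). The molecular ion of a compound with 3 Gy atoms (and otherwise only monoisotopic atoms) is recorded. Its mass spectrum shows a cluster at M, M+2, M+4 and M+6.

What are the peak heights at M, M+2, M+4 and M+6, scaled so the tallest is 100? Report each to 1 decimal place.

100.0 : 95.2 : 30.2 : 3.2

Each Gy atom is independently Gy-42 (p = 0.7592) or Gy-44 (q = 0.2408); the cluster is the binomial expansion (p + q)^3.
P(M) = 0.7592^3 = 0.437591
P(M+2) = 3 × 0.7592^2 × 0.2408^1 = 0.416380
P(M+4) = 3 × 0.7592^1 × 0.2408^2 = 0.132066
P(M+6) = 0.2408^3 = 0.013963
The M peak is largest (0.437591); scaling to 100 gives 100.0 : 95.2 : 30.2 : 3.2.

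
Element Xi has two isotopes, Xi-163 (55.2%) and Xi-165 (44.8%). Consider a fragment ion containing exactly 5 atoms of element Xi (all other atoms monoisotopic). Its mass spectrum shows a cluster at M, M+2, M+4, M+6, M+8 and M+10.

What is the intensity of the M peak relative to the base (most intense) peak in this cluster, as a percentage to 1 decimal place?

15.2%

Term probabilities: M 0.0513, M+2 0.2080, M+4 0.3376, M+6 0.2740, M+8 0.1112, M+10 0.0180. Base peak = M+4.
P(M+4) = C(5,2) × 0.552^3 × 0.448^2 = 10 × 0.16819661 × 0.200704 = 0.337577 (base)
P(M) = C(5,0) × 0.552^5 × 0.448^0 = 1 × 0.05125018 × 1.0000 = 0.051250
Relative intensity = 0.051250 / 0.337577 × 100 = 15.2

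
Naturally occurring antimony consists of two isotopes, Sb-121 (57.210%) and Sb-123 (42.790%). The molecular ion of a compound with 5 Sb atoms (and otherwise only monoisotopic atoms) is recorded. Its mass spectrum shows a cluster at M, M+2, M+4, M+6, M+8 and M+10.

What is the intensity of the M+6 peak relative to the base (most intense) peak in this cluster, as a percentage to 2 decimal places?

Term probabilities: M 0.0613, M+2 0.2292, M+4 0.3428, M+6 0.2564, M+8 0.0959, M+10 0.0143. Base peak = M+4.
P(M+4) = C(5,2) × 0.57210^3 × 0.42790^2 = 10 × 0.18724742 × 0.18309841 = 0.342847 (base)
P(M+6) = C(5,3) × 0.57210^2 × 0.42790^3 = 10 × 0.32729841 × 0.07834781 = 0.256431
Relative intensity = 0.256431 / 0.342847 × 100 = 74.79

74.79%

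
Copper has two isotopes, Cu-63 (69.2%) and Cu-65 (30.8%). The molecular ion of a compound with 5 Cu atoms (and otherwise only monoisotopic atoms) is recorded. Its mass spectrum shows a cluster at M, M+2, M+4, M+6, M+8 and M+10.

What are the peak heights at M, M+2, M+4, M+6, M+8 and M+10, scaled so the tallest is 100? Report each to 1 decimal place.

44.9 : 100.0 : 89.0 : 39.6 : 8.8 : 0.8

Each Cu atom is independently Cu-63 (p = 0.692) or Cu-65 (q = 0.308); the cluster is the binomial expansion (p + q)^5.
P(M) = 0.692^5 = 0.158683
P(M+2) = 5 × 0.692^4 × 0.308^1 = 0.353139
P(M+4) = 10 × 0.692^3 × 0.308^2 = 0.314355
P(M+6) = 10 × 0.692^2 × 0.308^3 = 0.139915
P(M+8) = 5 × 0.692^1 × 0.308^4 = 0.031137
P(M+10) = 0.308^5 = 0.002772
The M+2 peak is largest (0.353139); scaling to 100 gives 44.9 : 100.0 : 89.0 : 39.6 : 8.8 : 0.8.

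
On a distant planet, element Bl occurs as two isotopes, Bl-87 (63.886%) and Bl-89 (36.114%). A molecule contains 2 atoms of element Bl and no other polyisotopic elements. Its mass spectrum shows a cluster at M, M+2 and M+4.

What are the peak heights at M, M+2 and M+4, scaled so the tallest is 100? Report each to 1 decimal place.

88.5 : 100.0 : 28.3

The 2 Bl atoms are independent, so intensities follow the terms of (0.63886 + 0.36114)^2.
P(M) = 0.63886^2 = 0.408142
P(M+2) = 2 × 0.63886^1 × 0.36114^1 = 0.461436
P(M+4) = 0.36114^2 = 0.130422
The M+2 peak is largest (0.461436); scaling to 100 gives 88.5 : 100.0 : 28.3.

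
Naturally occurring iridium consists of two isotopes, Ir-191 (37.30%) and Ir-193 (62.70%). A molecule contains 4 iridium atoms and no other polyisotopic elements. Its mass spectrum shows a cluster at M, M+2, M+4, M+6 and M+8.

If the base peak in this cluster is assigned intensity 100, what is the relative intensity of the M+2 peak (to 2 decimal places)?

Binomial terms of (0.3730 + 0.6270)^4: M 0.0194, M+2 0.1302, M+4 0.3282, M+6 0.3678, M+8 0.1546 → M+6 is the base peak.
P(M+6) = C(4,3) × 0.3730^1 × 0.6270^3 = 4 × 0.3730 × 0.24649188 = 0.367766 (base)
P(M+2) = C(4,1) × 0.3730^3 × 0.6270^1 = 4 × 0.05189512 × 0.6270 = 0.130153
Relative intensity = 0.130153 / 0.367766 × 100 = 35.39

35.39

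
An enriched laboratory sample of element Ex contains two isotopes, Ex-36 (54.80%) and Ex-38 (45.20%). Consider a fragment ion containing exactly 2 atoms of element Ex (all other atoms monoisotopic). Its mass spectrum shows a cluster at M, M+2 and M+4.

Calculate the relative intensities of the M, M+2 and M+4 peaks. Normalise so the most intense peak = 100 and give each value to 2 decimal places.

60.62 : 100.00 : 41.24

Each Ex atom is independently Ex-36 (p = 0.5480) or Ex-38 (q = 0.4520); the cluster is the binomial expansion (p + q)^2.
P(M) = 0.5480^2 = 0.300304
P(M+2) = 2 × 0.5480^1 × 0.4520^1 = 0.495392
P(M+4) = 0.4520^2 = 0.204304
The M+2 peak is largest (0.495392); scaling to 100 gives 60.62 : 100.00 : 41.24.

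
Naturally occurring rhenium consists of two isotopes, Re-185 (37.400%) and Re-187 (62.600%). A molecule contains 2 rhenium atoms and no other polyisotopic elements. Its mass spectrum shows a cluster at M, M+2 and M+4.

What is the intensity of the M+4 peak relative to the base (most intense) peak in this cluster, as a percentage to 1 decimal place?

83.7%

(0.37400 + 0.62600)^2 gives M 0.1399, M+2 0.4682, M+4 0.3919; the largest is M+2.
P(M+2) = C(2,1) × 0.37400^1 × 0.62600^1 = 2 × 0.3740 × 0.6260 = 0.468248 (base)
P(M+4) = C(2,2) × 0.37400^0 × 0.62600^2 = 1 × 1.0000 × 0.391876 = 0.391876
Relative intensity = 0.391876 / 0.468248 × 100 = 83.7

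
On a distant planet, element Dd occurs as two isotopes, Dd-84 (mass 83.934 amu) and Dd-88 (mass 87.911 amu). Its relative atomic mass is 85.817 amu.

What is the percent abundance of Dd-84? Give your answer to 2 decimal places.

Writing the weighted mean with unknown fraction x of Dd-84:
83.934·x + 87.911·(1 − x) = 85.817
(83.934 − 87.911)·x = 85.817 − 87.911
x = -2.094 / -3.977 = 0.52653 → 52.65% Dd-84, 47.35% Dd-88.

52.65%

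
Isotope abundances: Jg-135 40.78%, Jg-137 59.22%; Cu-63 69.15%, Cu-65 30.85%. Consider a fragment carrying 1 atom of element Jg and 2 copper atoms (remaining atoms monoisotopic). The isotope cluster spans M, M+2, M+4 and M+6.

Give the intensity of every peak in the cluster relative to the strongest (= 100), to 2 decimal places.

42.65 : 100.00 : 63.76 : 12.33

Element Jg pattern (n=1): 0.4078 : 0.5922
Copper pattern (n=2): 0.47817225 : 0.4266555 : 0.09517225
Convolve the two distributions (both contribute in 2-u steps):
  M: 0.4078×0.47817225 = 0.194999
  M+2: 0.4078×0.4266555 + 0.5922×0.47817225 = 0.457164
  M+4: 0.4078×0.09517225 + 0.5922×0.4266555 = 0.291477
  M+6: 0.5922×0.09517225 = 0.056361
Scale to base peak (0.457164) = 100: 42.65 : 100.00 : 63.76 : 12.33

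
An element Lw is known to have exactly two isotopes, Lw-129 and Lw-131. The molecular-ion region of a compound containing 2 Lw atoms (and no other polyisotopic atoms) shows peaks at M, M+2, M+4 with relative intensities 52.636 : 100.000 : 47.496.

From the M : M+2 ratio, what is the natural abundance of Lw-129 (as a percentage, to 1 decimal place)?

Write p for the Lw-129 fraction. I(M+2)/I(M) = [C(2,1)·p^1·(1−p)] / p^2 = 2·(1−p)/p = 100.000/52.636 = 1.8998
(1−p)/p = 1.8998/2 = 0.9499  ⇒  p = 1/(1 + 0.9499) = 0.5128
Lw-129: 51.3%, Lw-131: 48.7%.

51.3%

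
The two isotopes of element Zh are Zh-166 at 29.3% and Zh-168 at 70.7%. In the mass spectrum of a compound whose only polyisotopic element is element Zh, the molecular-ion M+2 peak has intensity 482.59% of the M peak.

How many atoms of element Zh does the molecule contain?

2

For n independent Zh atoms, I(M+2)/I(M) = n · (abundance Zh-168) / (abundance Zh-166) = n · 0.707/0.293.
n = 4.8259 × 0.293/0.707 = 2.00 ≈ 2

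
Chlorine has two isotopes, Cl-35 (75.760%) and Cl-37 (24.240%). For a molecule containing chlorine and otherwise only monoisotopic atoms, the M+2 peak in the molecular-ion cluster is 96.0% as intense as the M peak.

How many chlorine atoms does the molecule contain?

3

For n independent Cl atoms, I(M+2)/I(M) = n · (abundance Cl-37) / (abundance Cl-35) = n · 0.24240/0.75760.
n = 0.960 × 0.75760/0.24240 = 3.00 ≈ 3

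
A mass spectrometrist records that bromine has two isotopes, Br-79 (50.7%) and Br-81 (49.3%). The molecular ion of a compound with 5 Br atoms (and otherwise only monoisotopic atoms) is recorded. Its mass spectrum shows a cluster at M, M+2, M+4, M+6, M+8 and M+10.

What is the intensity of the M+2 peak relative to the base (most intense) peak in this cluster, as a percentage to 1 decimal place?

Binomial terms of (0.507 + 0.493)^5: M 0.0335, M+2 0.1629, M+4 0.3168, M+6 0.3080, M+8 0.1497, M+10 0.0291 → M+4 is the base peak.
P(M+4) = C(5,2) × 0.507^3 × 0.493^2 = 10 × 0.13032384 × 0.243049 = 0.316751 (base)
P(M+2) = C(5,1) × 0.507^4 × 0.493^1 = 5 × 0.06607419 × 0.4930 = 0.162873
Relative intensity = 0.162873 / 0.316751 × 100 = 51.4

51.4%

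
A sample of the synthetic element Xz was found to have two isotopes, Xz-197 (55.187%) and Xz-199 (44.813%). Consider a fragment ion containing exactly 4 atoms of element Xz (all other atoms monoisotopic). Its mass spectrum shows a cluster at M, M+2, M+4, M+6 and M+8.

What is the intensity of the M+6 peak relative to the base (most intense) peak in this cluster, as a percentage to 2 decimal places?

54.13%

Term probabilities: M 0.0928, M+2 0.3013, M+4 0.3670, M+6 0.1987, M+8 0.0403. Base peak = M+4.
P(M+4) = C(4,2) × 0.55187^2 × 0.44813^2 = 6 × 0.3045605 × 0.2008205 = 0.366972 (base)
P(M+6) = C(4,3) × 0.55187^1 × 0.44813^3 = 4 × 0.55187 × 0.08999369 = 0.198659
Relative intensity = 0.198659 / 0.366972 × 100 = 54.13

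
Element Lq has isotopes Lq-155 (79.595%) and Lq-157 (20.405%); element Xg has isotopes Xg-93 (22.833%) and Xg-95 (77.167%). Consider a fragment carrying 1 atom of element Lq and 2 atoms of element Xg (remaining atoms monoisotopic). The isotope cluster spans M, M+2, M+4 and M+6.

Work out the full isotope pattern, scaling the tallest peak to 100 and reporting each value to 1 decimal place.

Element Lq pattern (n=1): 0.79595 : 0.20405
Element Xg pattern (n=2): 0.05213459 : 0.35239082 : 0.59547459
Convolve the two distributions (both contribute in 2-u steps):
  M: 0.79595×0.05213459 = 0.041497
  M+2: 0.79595×0.35239082 + 0.20405×0.05213459 = 0.291124
  M+4: 0.79595×0.59547459 + 0.20405×0.35239082 = 0.545873
  M+6: 0.20405×0.59547459 = 0.121507
Scale to base peak (0.545873) = 100: 7.6 : 53.3 : 100.0 : 22.3

7.6 : 53.3 : 100.0 : 22.3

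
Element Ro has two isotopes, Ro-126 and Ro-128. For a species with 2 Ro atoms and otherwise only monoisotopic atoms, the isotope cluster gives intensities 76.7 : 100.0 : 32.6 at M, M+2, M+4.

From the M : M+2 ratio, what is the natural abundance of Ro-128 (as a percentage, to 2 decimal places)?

39.46%

If p is the fraction of Ro that is Ro-126, then I(M+2)/I(M) = [C(2,1)·p^1·(1−p)] / p^2 = 2·(1−p)/p = 100.0/76.7 = 1.3038
(1−p)/p = 1.3038/2 = 0.6519  ⇒  p = 1/(1 + 0.6519) = 0.6054
Ro-126: 60.54%, Ro-128: 39.46%.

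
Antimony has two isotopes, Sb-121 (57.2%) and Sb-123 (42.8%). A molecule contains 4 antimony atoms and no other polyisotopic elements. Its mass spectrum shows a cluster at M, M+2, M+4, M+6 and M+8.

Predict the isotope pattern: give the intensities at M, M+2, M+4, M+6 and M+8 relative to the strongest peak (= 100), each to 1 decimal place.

29.8 : 89.1 : 100.0 : 49.9 : 9.3

Each Sb atom is independently Sb-121 (p = 0.572) or Sb-123 (q = 0.428); the cluster is the binomial expansion (p + q)^4.
P(M) = 0.572^4 = 0.107049
P(M+2) = 4 × 0.572^3 × 0.428^1 = 0.320400
P(M+4) = 6 × 0.572^2 × 0.428^2 = 0.359609
P(M+6) = 4 × 0.572^1 × 0.428^3 = 0.179385
P(M+8) = 0.428^4 = 0.033556
The M+4 peak is largest (0.359609); scaling to 100 gives 29.8 : 89.1 : 100.0 : 49.9 : 9.3.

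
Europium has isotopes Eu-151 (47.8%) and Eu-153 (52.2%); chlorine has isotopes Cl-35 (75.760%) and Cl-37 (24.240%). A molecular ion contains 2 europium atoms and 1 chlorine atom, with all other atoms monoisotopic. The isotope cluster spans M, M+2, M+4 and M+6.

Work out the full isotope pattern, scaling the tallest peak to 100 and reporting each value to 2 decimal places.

39.94 : 100.00 : 75.53 : 15.24

Europium pattern (n=2): 0.228484 : 0.499032 : 0.272484
Chlorine pattern (n=1): 0.7576 : 0.2424
Convolve the two distributions (both contribute in 2-u steps):
  M: 0.228484×0.7576 = 0.173099
  M+2: 0.228484×0.2424 + 0.499032×0.7576 = 0.433451
  M+4: 0.499032×0.2424 + 0.272484×0.7576 = 0.327399
  M+6: 0.272484×0.2424 = 0.066050
Scale to base peak (0.433451) = 100: 39.94 : 100.00 : 75.53 : 15.24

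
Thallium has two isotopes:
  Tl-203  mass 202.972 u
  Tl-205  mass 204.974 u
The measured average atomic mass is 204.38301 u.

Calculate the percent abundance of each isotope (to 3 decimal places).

Tl-203: 29.520%, Tl-205: 70.480%

With x = fraction of Tl-203 (so Tl-205 is 1 − x):
202.972·x + 204.974·(1 − x) = 204.38301
(202.972 − 204.974)·x = 204.38301 − 204.974
x = -0.59099 / -2.002 = 0.29520 → 29.520% Tl-203, 70.480% Tl-205.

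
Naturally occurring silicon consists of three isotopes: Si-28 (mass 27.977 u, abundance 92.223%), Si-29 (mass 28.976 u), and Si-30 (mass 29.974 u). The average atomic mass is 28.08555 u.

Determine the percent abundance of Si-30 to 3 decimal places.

Let x and y be the fractions of Si-29 and Si-30. Then x + y = 1 − 0.92223 = 0.07777 and 28.976x + 29.974y = 28.08555 − 0.92223×27.977 = 2.28432129.
Substituting: 28.976x + 29.974(0.07777 − x) = 2.28432129
(28.976 − 29.974)x = -0.04675669  ⇒  x = 0.04685, y = 0.03092
Si-29: 4.685%, Si-30: 3.092%.

3.092%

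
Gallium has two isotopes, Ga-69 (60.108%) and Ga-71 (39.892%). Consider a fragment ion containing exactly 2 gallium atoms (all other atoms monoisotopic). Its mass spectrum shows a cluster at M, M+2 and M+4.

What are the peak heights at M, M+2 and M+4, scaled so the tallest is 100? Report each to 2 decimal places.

75.34 : 100.00 : 33.18

The 2 Ga atoms are independent, so intensities follow the terms of (0.60108 + 0.39892)^2.
P(M) = 0.60108^2 = 0.361297
P(M+2) = 2 × 0.60108^1 × 0.39892^1 = 0.479566
P(M+4) = 0.39892^2 = 0.159137
The M+2 peak is largest (0.479566); scaling to 100 gives 75.34 : 100.00 : 33.18.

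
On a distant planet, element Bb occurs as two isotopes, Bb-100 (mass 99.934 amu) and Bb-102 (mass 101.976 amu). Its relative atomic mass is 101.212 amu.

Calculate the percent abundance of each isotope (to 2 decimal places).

Let x be the fractional abundance of Bb-100; then Bb-102 has abundance 1 − x.
99.934·x + 101.976·(1 − x) = 101.212
(99.934 − 101.976)·x = 101.212 − 101.976
x = -0.764 / -2.042 = 0.37414 → 37.41% Bb-100, 62.59% Bb-102.

Bb-100: 37.41%, Bb-102: 62.59%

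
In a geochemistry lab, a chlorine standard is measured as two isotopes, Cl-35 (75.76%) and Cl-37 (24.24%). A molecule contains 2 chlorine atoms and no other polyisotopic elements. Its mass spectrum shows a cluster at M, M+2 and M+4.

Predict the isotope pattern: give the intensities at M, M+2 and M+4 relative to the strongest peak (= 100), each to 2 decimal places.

100.00 : 63.99 : 10.24

The 2 Cl atoms are independent, so intensities follow the terms of (0.7576 + 0.2424)^2.
P(M) = 0.7576^2 = 0.573958
P(M+2) = 2 × 0.7576^1 × 0.2424^1 = 0.367284
P(M+4) = 0.2424^2 = 0.058758
The M peak is largest (0.573958); scaling to 100 gives 100.00 : 63.99 : 10.24.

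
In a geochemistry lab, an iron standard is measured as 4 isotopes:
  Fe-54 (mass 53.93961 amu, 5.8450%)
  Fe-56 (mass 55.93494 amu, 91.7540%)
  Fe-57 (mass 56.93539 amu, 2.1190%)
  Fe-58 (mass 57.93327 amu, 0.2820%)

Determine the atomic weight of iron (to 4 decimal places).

55.8451 amu

Average mass = Σ (abundance × isotope mass) = 0.058450 × 53.93961 + 0.917540 × 55.93494 + 0.021190 × 56.93539 + 0.002820 × 57.93327
= 3.152770 + 51.322545 + 1.206461 + 0.163372 = 55.845148 amu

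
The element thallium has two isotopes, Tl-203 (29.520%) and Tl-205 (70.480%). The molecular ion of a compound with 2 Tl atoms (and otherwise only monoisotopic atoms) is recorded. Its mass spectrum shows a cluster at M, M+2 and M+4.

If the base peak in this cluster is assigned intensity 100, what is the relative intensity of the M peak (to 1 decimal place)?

17.5

Term probabilities: M 0.0871, M+2 0.4161, M+4 0.4967. Base peak = M+4.
P(M+4) = C(2,2) × 0.29520^0 × 0.70480^2 = 1 × 1.0000 × 0.49674304 = 0.496743 (base)
P(M) = C(2,0) × 0.29520^2 × 0.70480^0 = 1 × 0.08714304 × 1.0000 = 0.087143
Relative intensity = 0.087143 / 0.496743 × 100 = 17.5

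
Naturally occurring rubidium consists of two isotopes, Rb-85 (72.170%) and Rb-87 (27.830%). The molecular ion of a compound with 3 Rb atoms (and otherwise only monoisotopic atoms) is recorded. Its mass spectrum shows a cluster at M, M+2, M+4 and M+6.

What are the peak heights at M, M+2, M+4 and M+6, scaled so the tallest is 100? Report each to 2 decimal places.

86.44 : 100.00 : 38.56 : 4.96

Expanding (0.72170 + 0.27830)^3:
P(M) = 0.72170^3 = 0.375898
P(M+2) = 3 × 0.72170^2 × 0.27830^1 = 0.434858
P(M+4) = 3 × 0.72170^1 × 0.27830^2 = 0.167689
P(M+6) = 0.27830^3 = 0.021555
The M+2 peak is largest (0.434858); scaling to 100 gives 86.44 : 100.00 : 38.56 : 4.96.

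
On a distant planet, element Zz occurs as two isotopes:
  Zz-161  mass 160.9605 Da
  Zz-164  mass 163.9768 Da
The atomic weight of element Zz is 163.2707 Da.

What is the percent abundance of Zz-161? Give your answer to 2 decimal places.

23.41%

Writing the weighted mean with unknown fraction x of Zz-161:
160.9605·x + 163.9768·(1 − x) = 163.2707
(160.9605 − 163.9768)·x = 163.2707 − 163.9768
x = -0.7061 / -3.0163 = 0.23409 → 23.41% Zz-161, 76.59% Zz-164.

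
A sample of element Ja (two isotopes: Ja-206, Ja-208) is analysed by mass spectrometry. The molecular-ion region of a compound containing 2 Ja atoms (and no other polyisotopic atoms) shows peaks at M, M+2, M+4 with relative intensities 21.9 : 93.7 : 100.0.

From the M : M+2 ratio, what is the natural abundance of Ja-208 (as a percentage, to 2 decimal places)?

Let p = fractional abundance of Ja-206. I(M+2)/I(M) = [C(2,1)·p^1·(1−p)] / p^2 = 2·(1−p)/p = 93.7/21.9 = 4.2785
(1−p)/p = 4.2785/2 = 2.1393  ⇒  p = 1/(1 + 2.1393) = 0.3185
Ja-206: 31.85%, Ja-208: 68.15%.

68.15%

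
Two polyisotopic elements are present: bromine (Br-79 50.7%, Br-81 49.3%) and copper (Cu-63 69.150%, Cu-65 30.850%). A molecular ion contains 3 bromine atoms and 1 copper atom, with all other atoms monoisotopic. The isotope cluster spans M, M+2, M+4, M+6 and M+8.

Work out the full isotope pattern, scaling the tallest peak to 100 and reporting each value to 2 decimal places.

Bromine pattern (n=3): 0.13032384 : 0.38017547 : 0.36967753 : 0.11982316
Copper pattern (n=1): 0.6915 : 0.3085
Convolve the two distributions (both contribute in 2-u steps):
  M: 0.13032384×0.6915 = 0.090119
  M+2: 0.13032384×0.3085 + 0.38017547×0.6915 = 0.303096
  M+4: 0.38017547×0.3085 + 0.36967753×0.6915 = 0.372916
  M+6: 0.36967753×0.3085 + 0.11982316×0.6915 = 0.196903
  M+8: 0.11982316×0.3085 = 0.036965
Scale to base peak (0.372916) = 100: 24.17 : 81.28 : 100.00 : 52.80 : 9.91

24.17 : 81.28 : 100.00 : 52.80 : 9.91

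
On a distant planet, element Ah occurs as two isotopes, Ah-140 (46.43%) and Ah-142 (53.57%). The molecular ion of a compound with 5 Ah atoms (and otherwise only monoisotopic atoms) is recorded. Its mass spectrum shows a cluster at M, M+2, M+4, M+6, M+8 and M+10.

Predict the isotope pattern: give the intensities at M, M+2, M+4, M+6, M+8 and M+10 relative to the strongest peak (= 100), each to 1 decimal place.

6.5 : 37.6 : 86.7 : 100.0 : 57.7 : 13.3

Each Ah atom is independently Ah-140 (p = 0.4643) or Ah-142 (q = 0.5357); the cluster is the binomial expansion (p + q)^5.
P(M) = 0.4643^5 = 0.021577
P(M+2) = 5 × 0.4643^4 × 0.5357^1 = 0.124476
P(M+4) = 10 × 0.4643^3 × 0.5357^2 = 0.287236
P(M+6) = 10 × 0.4643^2 × 0.5357^3 = 0.331407
P(M+8) = 5 × 0.4643^1 × 0.5357^4 = 0.191186
P(M+10) = 0.5357^5 = 0.044117
The M+6 peak is largest (0.331407); scaling to 100 gives 6.5 : 37.6 : 86.7 : 100.0 : 57.7 : 13.3.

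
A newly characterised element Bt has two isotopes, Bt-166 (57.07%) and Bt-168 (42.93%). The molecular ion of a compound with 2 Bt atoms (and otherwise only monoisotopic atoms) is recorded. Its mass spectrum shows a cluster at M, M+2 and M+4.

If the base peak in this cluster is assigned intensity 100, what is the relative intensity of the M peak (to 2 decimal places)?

66.47

Binomial terms of (0.5707 + 0.4293)^2: M 0.3257, M+2 0.4900, M+4 0.1843 → M+2 is the base peak.
P(M+2) = C(2,1) × 0.5707^1 × 0.4293^1 = 2 × 0.5707 × 0.4293 = 0.490003 (base)
P(M) = C(2,0) × 0.5707^2 × 0.4293^0 = 1 × 0.32569849 × 1.0000 = 0.325698
Relative intensity = 0.325698 / 0.490003 × 100 = 66.47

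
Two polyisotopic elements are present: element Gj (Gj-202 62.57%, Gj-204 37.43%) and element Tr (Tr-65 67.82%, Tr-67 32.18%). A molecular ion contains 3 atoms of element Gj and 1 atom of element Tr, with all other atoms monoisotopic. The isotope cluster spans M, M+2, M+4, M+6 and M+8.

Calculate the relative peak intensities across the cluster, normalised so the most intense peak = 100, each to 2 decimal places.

Element Gj pattern (n=3): 0.24496186 : 0.4396159 : 0.26298263 : 0.05243961
Element Tr pattern (n=1): 0.6782 : 0.3218
Convolve the two distributions (both contribute in 2-u steps):
  M: 0.24496186×0.6782 = 0.166133
  M+2: 0.24496186×0.3218 + 0.4396159×0.6782 = 0.376976
  M+4: 0.4396159×0.3218 + 0.26298263×0.6782 = 0.319823
  M+6: 0.26298263×0.3218 + 0.05243961×0.6782 = 0.120192
  M+8: 0.05243961×0.3218 = 0.016875
Scale to base peak (0.376976) = 100: 44.07 : 100.00 : 84.84 : 31.88 : 4.48

44.07 : 100.00 : 84.84 : 31.88 : 4.48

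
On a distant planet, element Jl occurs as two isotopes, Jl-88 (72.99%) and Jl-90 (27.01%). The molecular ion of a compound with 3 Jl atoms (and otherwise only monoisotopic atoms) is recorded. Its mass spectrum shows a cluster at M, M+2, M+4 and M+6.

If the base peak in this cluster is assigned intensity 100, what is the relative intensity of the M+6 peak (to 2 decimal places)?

4.56

Term probabilities: M 0.3889, M+2 0.4317, M+4 0.1597, M+6 0.0197. Base peak = M+2.
P(M+2) = C(3,1) × 0.7299^2 × 0.2701^1 = 3 × 0.53275401 × 0.2701 = 0.431691 (base)
P(M+6) = C(3,3) × 0.7299^0 × 0.2701^3 = 1 × 1.0000 × 0.01970488 = 0.019705
Relative intensity = 0.019705 / 0.431691 × 100 = 4.56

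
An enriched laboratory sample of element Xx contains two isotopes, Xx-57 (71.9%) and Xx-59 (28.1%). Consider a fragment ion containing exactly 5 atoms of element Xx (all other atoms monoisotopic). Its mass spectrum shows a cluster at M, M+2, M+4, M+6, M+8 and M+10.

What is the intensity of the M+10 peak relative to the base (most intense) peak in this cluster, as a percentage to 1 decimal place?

0.5%

Binomial terms of (0.719 + 0.281)^5: M 0.1922, M+2 0.3755, M+4 0.2935, M+6 0.1147, M+8 0.0224, M+10 0.0018 → M+2 is the base peak.
P(M+2) = C(5,1) × 0.719^4 × 0.281^1 = 5 × 0.26724868 × 0.2810 = 0.375484 (base)
P(M+10) = C(5,5) × 0.719^0 × 0.281^5 = 1 × 1.0000 × 0.00175199 = 0.001752
Relative intensity = 0.001752 / 0.375484 × 100 = 0.5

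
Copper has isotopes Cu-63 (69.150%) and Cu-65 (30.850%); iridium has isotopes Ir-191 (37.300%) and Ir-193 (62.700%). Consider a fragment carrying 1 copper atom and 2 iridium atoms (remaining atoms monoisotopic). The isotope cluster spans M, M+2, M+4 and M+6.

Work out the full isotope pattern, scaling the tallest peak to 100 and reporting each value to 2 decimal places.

23.12 : 88.04 : 100.00 : 29.14

Copper pattern (n=1): 0.6915 : 0.3085
Iridium pattern (n=2): 0.139129 : 0.467742 : 0.393129
Convolve the two distributions (both contribute in 2-u steps):
  M: 0.6915×0.139129 = 0.096208
  M+2: 0.6915×0.467742 + 0.3085×0.139129 = 0.366365
  M+4: 0.6915×0.393129 + 0.3085×0.467742 = 0.416147
  M+6: 0.3085×0.393129 = 0.121280
Scale to base peak (0.416147) = 100: 23.12 : 88.04 : 100.00 : 29.14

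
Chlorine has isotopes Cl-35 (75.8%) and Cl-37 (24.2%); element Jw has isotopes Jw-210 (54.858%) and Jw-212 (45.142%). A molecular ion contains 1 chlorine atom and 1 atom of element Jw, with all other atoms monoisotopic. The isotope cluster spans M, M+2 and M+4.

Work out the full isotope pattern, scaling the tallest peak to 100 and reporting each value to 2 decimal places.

87.55 : 100.00 : 23.00

Chlorine pattern (n=1): 0.7580 : 0.2420
Element Jw pattern (n=1): 0.54858 : 0.45142
Convolve the two distributions (both contribute in 2-u steps):
  M: 0.7580×0.54858 = 0.415824
  M+2: 0.7580×0.45142 + 0.2420×0.54858 = 0.474933
  M+4: 0.2420×0.45142 = 0.109244
Scale to base peak (0.474933) = 100: 87.55 : 100.00 : 23.00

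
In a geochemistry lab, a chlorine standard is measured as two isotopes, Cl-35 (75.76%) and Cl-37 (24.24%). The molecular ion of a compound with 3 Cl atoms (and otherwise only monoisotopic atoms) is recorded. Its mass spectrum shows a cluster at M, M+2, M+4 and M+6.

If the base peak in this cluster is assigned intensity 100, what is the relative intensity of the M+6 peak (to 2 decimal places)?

(0.7576 + 0.2424)^3 gives M 0.4348, M+2 0.4174, M+4 0.1335, M+6 0.0142; the largest is M.
P(M) = C(3,0) × 0.7576^3 × 0.2424^0 = 1 × 0.4348304 × 1.0000 = 0.434830 (base)
P(M+6) = C(3,3) × 0.7576^0 × 0.2424^3 = 1 × 1.0000 × 0.01424288 = 0.014243
Relative intensity = 0.014243 / 0.434830 × 100 = 3.28

3.28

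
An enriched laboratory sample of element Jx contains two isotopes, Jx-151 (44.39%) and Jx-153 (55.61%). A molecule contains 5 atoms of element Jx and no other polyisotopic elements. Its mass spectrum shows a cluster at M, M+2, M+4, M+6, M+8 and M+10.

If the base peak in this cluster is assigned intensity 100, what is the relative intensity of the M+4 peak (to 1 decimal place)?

79.8

Binomial terms of (0.4439 + 0.5561)^5: M 0.0172, M+2 0.1080, M+4 0.2705, M+6 0.3389, M+8 0.2123, M+10 0.0532 → M+6 is the base peak.
P(M+6) = C(5,3) × 0.4439^2 × 0.5561^3 = 10 × 0.19704721 × 0.17197237 = 0.338867 (base)
P(M+4) = C(5,2) × 0.4439^3 × 0.5561^2 = 10 × 0.08746926 × 0.30924721 = 0.270496
Relative intensity = 0.270496 / 0.338867 × 100 = 79.8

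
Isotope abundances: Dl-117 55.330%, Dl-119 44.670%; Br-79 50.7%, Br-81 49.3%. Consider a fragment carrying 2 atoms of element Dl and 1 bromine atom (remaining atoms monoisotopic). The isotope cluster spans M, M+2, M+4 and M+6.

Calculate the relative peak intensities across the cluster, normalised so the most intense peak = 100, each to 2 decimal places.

38.65 : 100.00 : 85.88 : 24.50

Element Dl pattern (n=2): 0.30614089 : 0.49431822 : 0.19954089
Bromine pattern (n=1): 0.5070 : 0.4930
Convolve the two distributions (both contribute in 2-u steps):
  M: 0.30614089×0.5070 = 0.155213
  M+2: 0.30614089×0.4930 + 0.49431822×0.5070 = 0.401547
  M+4: 0.49431822×0.4930 + 0.19954089×0.5070 = 0.344866
  M+6: 0.19954089×0.4930 = 0.098374
Scale to base peak (0.401547) = 100: 38.65 : 100.00 : 85.88 : 24.50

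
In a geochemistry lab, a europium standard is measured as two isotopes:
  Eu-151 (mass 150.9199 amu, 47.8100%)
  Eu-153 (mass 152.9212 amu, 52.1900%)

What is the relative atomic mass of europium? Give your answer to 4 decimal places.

The abundance-weighted mean is 0.478100 × 150.9199 + 0.521900 × 152.9212
= 72.15480 + 79.80957 = 151.96437 amu

151.9644 amu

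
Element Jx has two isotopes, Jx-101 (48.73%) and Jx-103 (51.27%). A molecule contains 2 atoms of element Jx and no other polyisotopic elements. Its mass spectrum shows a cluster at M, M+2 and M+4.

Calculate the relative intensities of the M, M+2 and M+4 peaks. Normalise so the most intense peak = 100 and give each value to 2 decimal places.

47.52 : 100.00 : 52.61

Expanding (0.4873 + 0.5127)^2:
P(M) = 0.4873^2 = 0.237461
P(M+2) = 2 × 0.4873^1 × 0.5127^1 = 0.499677
P(M+4) = 0.5127^2 = 0.262861
The M+2 peak is largest (0.499677); scaling to 100 gives 47.52 : 100.00 : 52.61.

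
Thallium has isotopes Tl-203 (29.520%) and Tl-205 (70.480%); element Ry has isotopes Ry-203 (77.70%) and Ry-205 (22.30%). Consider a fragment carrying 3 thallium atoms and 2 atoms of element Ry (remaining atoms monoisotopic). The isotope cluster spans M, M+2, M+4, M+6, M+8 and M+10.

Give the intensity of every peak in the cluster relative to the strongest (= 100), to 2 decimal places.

Thallium pattern (n=3): 0.02572463 : 0.18425524 : 0.43991564 : 0.35010449
Element Ry pattern (n=2): 0.603729 : 0.346542 : 0.049729
Convolve the two distributions (both contribute in 2-u steps):
  M: 0.02572463×0.603729 = 0.015531
  M+2: 0.02572463×0.346542 + 0.18425524×0.603729 = 0.120155
  M+4: 0.02572463×0.049729 + 0.18425524×0.346542 + 0.43991564×0.603729 = 0.330721
  M+6: 0.18425524×0.049729 + 0.43991564×0.346542 + 0.35010449×0.603729 = 0.372980
  M+8: 0.43991564×0.049729 + 0.35010449×0.346542 = 0.143202
  M+10: 0.35010449×0.049729 = 0.017410
Scale to base peak (0.372980) = 100: 4.16 : 32.21 : 88.67 : 100.00 : 38.39 : 4.67

4.16 : 32.21 : 88.67 : 100.00 : 38.39 : 4.67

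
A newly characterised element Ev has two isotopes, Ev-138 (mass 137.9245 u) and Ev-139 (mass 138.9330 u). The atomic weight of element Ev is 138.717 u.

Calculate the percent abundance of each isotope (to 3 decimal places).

Ev-138: 21.418%, Ev-139: 78.582%

Writing the weighted mean with unknown fraction x of Ev-138:
137.9245·x + 138.9330·(1 − x) = 138.717
(137.9245 − 138.9330)·x = 138.717 − 138.9330
x = -0.2160 / -1.0085 = 0.21418 → 21.418% Ev-138, 78.582% Ev-139.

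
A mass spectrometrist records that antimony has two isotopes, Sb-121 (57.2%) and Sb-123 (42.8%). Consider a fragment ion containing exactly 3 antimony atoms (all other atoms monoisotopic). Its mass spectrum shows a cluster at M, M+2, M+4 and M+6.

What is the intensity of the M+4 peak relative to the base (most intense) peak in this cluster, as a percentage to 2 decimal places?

74.83%

(0.572 + 0.428)^3 gives M 0.1871, M+2 0.4201, M+4 0.3143, M+6 0.0784; the largest is M+2.
P(M+2) = C(3,1) × 0.572^2 × 0.428^1 = 3 × 0.327184 × 0.4280 = 0.420104 (base)
P(M+4) = C(3,2) × 0.572^1 × 0.428^2 = 3 × 0.5720 × 0.183184 = 0.314344
Relative intensity = 0.314344 / 0.420104 × 100 = 74.83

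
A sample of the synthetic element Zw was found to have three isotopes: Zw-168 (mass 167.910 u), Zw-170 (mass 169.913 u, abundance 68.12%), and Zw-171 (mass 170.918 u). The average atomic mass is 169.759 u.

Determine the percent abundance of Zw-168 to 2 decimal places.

15.77%

The remaining 31.88% is split between Zw-168 (fraction x) and Zw-171 (fraction 0.3188 − x).
Substituting: 167.910x + 170.918(0.3188 − x) = 54.0142644
(167.910 − 170.918)x = -0.474394  ⇒  x = 0.15771, y = 0.16109
Zw-168: 15.77%, Zw-171: 16.11%.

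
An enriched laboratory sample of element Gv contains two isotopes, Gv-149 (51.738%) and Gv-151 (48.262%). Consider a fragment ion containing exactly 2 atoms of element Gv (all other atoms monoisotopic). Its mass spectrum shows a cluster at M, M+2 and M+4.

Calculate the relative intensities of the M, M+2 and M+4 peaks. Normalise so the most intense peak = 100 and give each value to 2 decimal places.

Each Gv atom is independently Gv-149 (p = 0.51738) or Gv-151 (q = 0.48262); the cluster is the binomial expansion (p + q)^2.
P(M) = 0.51738^2 = 0.267682
P(M+2) = 2 × 0.51738^1 × 0.48262^1 = 0.499396
P(M+4) = 0.48262^2 = 0.232922
The M+2 peak is largest (0.499396); scaling to 100 gives 53.60 : 100.00 : 46.64.

53.60 : 100.00 : 46.64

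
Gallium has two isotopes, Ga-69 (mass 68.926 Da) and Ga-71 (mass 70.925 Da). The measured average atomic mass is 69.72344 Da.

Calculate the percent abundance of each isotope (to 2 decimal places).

Ga-69: 60.11%, Ga-71: 39.89%

Let x be the fractional abundance of Ga-69; then Ga-71 has abundance 1 − x.
68.926·x + 70.925·(1 − x) = 69.72344
(68.926 − 70.925)·x = 69.72344 − 70.925
x = -1.20156 / -1.999 = 0.60108 → 60.11% Ga-69, 39.89% Ga-71.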